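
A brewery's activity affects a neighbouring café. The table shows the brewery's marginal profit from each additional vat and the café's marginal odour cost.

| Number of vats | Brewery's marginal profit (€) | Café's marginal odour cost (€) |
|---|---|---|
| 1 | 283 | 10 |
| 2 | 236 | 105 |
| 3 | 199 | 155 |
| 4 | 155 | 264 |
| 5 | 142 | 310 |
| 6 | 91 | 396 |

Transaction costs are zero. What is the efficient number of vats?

3

Bargaining reaches the level where marginal profit last exceeds marginal odour cost.
That holds through level 3 (199 ≥ 155) but not at 4 (155 < 264).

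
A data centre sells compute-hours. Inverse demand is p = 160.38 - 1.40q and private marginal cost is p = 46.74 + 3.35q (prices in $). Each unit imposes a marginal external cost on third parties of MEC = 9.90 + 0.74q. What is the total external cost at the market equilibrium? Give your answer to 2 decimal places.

$448.63

Market equilibrium (private): 46.74 + 3.35q = 160.38 - 1.40q → q_m = 23.9242.
Total external cost = ∫₀^{q_m} (9.90 + 0.74q) dq = 9.90×23.9242 + ½×0.74×23.9242² = 448.6255.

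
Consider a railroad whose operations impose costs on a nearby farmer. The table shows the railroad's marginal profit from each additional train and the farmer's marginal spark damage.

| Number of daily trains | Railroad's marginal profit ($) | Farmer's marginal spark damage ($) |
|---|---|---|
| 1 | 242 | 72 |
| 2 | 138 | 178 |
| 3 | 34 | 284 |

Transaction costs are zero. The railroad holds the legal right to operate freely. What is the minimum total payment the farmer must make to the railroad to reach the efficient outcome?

$172

Left alone the railroad would choose level 3 (marginal profit stays positive).
Efficient level: k* = 1 (marginal profit ≥ marginal spark damage through 1).
The farmer must at least cover the railroad's forgone profit from cutting 3→1: 138 + 34 = 172.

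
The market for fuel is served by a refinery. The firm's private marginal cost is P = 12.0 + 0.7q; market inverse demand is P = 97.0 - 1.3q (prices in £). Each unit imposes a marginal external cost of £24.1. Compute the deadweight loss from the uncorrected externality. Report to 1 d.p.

Market equilibrium (private): 12.0 + 0.7q = 97.0 - 1.3q → q_m = 42.5000.
Social marginal cost = private MC + MEC = 36.1 + 0.7q.
Set SMC = demand: 36.1 + 0.7q = 97.0 - 1.3q → q* = 30.4500.
The loss is the area between SMC and demand from q* to q_m; with linear curves that's a triangle of height MEC(q_m).
DWL = ½ × 12.0500 × 24.1000 = 145.2025.

DWL = £145.2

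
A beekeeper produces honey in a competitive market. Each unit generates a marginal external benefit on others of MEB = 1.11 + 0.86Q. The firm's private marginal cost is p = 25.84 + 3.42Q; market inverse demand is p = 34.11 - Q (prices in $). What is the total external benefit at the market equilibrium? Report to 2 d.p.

Market equilibrium (private): 25.84 + 3.42Q = 34.11 - Q → Q_m = 1.8710.
Total external benefit = ∫₀^{Q_m} (1.11 + 0.86Q) dQ = 1.11×1.8710 + ½×0.86×1.8710² = 3.5821.

$3.58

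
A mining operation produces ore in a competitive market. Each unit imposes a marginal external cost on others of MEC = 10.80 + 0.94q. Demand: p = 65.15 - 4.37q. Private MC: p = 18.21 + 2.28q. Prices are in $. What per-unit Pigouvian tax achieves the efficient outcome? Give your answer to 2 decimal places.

tax = $15.28 per unit

Social marginal cost = private MC + MEC = 29.01 + 3.22q.
Set SMC = demand: 29.01 + 3.22q = 65.15 - 4.37q → q* = 4.7615.
The Pigouvian tax equals MEC at q*: 10.80 + 0.94×4.7615 = 15.2758.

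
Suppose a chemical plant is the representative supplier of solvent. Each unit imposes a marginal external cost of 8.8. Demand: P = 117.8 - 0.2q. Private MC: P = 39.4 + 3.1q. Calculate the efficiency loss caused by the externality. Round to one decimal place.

Market equilibrium (private): 39.4 + 3.1q = 117.8 - 0.2q → q_m = 23.7576.
Social marginal cost = private MC + MEC = 48.2 + 3.1q.
Set SMC = demand: 48.2 + 3.1q = 117.8 - 0.2q → q* = 21.0909.
Height of the DWL triangle at q_m is SMC(q_m) − demand(q_m) = MEC(q_m) = 8.8000.
DWL = ½ × 2.6667 × 8.8000 = 11.7335.

DWL = 11.7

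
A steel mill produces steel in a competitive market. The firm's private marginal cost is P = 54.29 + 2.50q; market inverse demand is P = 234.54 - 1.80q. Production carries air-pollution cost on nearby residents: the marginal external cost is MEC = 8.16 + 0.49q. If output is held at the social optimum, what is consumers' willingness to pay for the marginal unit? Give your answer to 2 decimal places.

P = 169.87

Social marginal cost = private MC + MEC = 62.45 + 2.99q.
Set SMC = demand: 62.45 + 2.99q = 234.54 - 1.80q → q* = 35.9269.
Consumer price on the demand curve at q*: 234.54 − 1.80×35.9269 = 169.8716.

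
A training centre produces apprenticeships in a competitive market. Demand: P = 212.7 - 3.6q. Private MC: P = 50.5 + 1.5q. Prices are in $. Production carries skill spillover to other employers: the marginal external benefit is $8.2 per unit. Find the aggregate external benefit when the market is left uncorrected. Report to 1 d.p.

Market equilibrium (private): 50.5 + 1.5q = 212.7 - 3.6q → q_m = 31.8039.
Total external benefit = MEB × q_m = 8.2 × 31.8039 = 260.7920.

$260.8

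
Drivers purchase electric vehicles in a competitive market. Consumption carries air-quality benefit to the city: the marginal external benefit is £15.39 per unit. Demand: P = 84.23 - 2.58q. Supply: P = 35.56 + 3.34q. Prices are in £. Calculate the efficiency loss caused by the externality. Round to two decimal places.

DWL = £20.00

Market equilibrium (private): 35.56 + 3.34q = 84.23 - 2.58q → q_m = 8.2213.
Social marginal benefit = demand + MEB = 99.62 - 2.58q.
Set SMB = MC: 99.62 - 2.58q = 35.56 + 3.34q → q* = 10.8209.
The loss is the area between SMB and MC from q* to q_m; with linear curves that's a triangle of height MEB(q_m).
DWL = ½ × 2.5996 × 15.3900 = 20.0039.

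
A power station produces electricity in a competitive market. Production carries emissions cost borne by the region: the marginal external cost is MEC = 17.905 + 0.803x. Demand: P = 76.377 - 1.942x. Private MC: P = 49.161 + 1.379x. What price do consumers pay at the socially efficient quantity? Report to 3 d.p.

Social marginal cost = private MC + MEC = 67.066 + 2.182x.
Set SMC = demand: 67.066 + 2.182x = 76.377 - 1.942x → x* = 2.2578.
Consumer price on the demand curve at x*: 76.377 − 1.942×2.2578 = 71.9924.

P = 71.992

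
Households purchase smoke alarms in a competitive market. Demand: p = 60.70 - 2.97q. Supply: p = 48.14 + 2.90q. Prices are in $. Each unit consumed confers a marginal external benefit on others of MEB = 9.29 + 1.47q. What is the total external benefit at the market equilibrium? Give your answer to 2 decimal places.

$23.24

Market equilibrium (private): 48.14 + 2.90q = 60.70 - 2.97q → q_m = 2.1397.
Total external benefit = ∫₀^{q_m} (9.29 + 1.47q) dq = 9.29×2.1397 + ½×1.47×2.1397² = 23.2429.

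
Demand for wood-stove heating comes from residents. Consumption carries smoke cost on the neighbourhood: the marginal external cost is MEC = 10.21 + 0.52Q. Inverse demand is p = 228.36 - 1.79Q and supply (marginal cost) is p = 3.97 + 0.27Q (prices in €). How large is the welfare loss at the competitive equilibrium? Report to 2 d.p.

DWL = €866.13

Market equilibrium (private): 3.97 + 0.27Q = 228.36 - 1.79Q → Q_m = 108.9272.
Social marginal benefit = demand − MEC = 218.15 - 2.31Q.
Set SMB = MC: 218.15 - 2.31Q = 3.97 + 0.27Q → Q* = 83.0155.
The welfare-loss triangle has base |Q_m − Q*| and height MEC(Q_m) (the vertical gap between SMB and MC is zero at Q* and MEC at Q_m).
DWL = ½ × 25.9117 × 66.8521 = 866.1258.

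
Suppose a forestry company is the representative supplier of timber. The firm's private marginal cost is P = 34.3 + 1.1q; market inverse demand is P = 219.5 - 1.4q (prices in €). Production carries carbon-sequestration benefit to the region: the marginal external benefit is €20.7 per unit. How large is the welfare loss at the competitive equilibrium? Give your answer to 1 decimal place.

DWL = €85.7

Market equilibrium (private): 34.3 + 1.1q = 219.5 - 1.4q → q_m = 74.0800.
Social marginal cost = private MC − MEB = 13.6 + 1.1q.
Set SMC = demand: 13.6 + 1.1q = 219.5 - 1.4q → q* = 82.3600.
The welfare-loss triangle has base |q_m − q*| and height MEB(q_m) (the vertical gap between SMC and demand is zero at q* and MEB at q_m).
DWL = ½ × 8.2800 × 20.7000 = 85.6980.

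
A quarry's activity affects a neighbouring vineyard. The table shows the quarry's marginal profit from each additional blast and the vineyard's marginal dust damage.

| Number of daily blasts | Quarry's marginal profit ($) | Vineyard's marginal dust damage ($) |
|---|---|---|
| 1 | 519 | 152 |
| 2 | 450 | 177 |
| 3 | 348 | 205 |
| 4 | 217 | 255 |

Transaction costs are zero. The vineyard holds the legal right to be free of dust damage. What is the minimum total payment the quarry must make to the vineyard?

Efficient level: marginal profit ≥ marginal dust damage through level 3, so k* = 3.
With the vineyard holding the right, the quarry must at least compensate total damage at k*: 152 + 177 + 205 = 534.

$534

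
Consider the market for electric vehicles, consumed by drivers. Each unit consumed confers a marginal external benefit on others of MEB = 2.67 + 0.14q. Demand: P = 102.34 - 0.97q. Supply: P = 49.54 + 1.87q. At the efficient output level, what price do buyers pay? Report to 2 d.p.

Social marginal benefit = demand + MEB = 105.01 - 0.83q.
Set SMB = MC: 105.01 - 0.83q = 49.54 + 1.87q → q* = 20.5444.
Consumer price on the demand curve at q*: 102.34 − 0.97×20.5444 = 82.4119.

P = 82.41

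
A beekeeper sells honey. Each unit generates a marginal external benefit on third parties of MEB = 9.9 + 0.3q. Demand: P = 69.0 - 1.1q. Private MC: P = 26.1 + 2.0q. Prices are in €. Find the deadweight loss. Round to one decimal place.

DWL = €35.3

Market equilibrium (private): 26.1 + 2.0q = 69.0 - 1.1q → q_m = 13.8387.
Social marginal cost = private MC − MEB = 16.2 + 1.7q.
Set SMC = demand: 16.2 + 1.7q = 69.0 - 1.1q → q* = 18.8571.
The loss is the area between SMC and demand from q* to q_m; with linear curves that's a triangle of height MEB(q_m).
DWL = ½ × 5.0184 × 14.0516 = 35.2583.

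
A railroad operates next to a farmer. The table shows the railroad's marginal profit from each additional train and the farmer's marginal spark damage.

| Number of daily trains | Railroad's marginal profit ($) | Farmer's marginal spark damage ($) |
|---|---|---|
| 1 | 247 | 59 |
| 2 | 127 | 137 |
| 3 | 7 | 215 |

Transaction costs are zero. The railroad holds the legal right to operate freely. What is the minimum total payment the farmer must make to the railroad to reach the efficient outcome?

Left alone the railroad would choose level 3 (marginal profit stays positive).
Efficient level: k* = 1 (marginal profit ≥ marginal spark damage through 1).
The farmer must at least cover the railroad's forgone profit from cutting 3→1: 127 + 7 = 134.

$134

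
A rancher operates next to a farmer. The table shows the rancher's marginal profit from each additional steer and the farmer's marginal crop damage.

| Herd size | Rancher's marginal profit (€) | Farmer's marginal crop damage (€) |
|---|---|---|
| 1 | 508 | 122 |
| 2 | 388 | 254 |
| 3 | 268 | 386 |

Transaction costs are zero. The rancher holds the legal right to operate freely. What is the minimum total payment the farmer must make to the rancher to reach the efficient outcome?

Left alone the rancher would choose level 3 (marginal profit stays positive).
Efficient level: k* = 2 (marginal profit ≥ marginal crop damage through 2).
The farmer must at least cover the rancher's forgone profit from cutting 3→2: 268 = 268.

€268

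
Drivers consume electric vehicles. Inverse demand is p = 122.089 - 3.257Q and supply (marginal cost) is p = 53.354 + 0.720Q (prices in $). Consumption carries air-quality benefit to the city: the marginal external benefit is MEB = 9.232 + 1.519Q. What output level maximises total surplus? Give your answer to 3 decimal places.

Q* = 31.720

Social marginal benefit = demand + MEB = 131.321 - 1.738Q.
Set SMB = MC: 131.321 - 1.738Q = 53.354 + 0.720Q → Q* = 31.7197.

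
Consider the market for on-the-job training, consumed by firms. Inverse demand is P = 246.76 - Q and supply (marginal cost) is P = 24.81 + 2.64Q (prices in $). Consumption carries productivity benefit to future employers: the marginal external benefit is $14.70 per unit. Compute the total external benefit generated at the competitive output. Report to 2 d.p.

$896.34

Market equilibrium (private): 24.81 + 2.64Q = 246.76 - Q → Q_m = 60.9753.
Total external benefit = MEB × Q_m = 14.70 × 60.9753 = 896.3369.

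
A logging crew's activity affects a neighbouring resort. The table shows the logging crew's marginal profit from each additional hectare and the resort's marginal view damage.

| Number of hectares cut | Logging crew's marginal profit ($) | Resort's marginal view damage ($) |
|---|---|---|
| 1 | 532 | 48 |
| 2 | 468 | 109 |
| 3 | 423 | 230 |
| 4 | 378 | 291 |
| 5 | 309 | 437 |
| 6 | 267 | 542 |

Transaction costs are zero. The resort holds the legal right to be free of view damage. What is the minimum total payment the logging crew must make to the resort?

Efficient level: marginal profit ≥ marginal view damage through level 4, so k* = 4.
With the resort holding the right, the logging crew must at least compensate total damage at k*: 48 + 109 + 230 + 291 = 678.

$678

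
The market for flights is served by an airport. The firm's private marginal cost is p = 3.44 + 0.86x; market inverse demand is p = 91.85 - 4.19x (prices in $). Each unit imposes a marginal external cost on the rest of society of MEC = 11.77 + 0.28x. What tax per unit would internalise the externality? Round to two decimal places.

tax = $15.80 per unit

Social marginal cost = private MC + MEC = 15.21 + 1.14x.
Set SMC = demand: 15.21 + 1.14x = 91.85 - 4.19x → x* = 14.3790.
The Pigouvian tax equals MEC at x*: 11.77 + 0.28×14.3790 = 15.7961.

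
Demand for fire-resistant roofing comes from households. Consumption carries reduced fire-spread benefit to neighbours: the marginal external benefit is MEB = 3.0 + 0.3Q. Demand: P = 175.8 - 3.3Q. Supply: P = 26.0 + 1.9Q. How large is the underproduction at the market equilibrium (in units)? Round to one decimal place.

Market equilibrium (private): 26.0 + 1.9Q = 175.8 - 3.3Q → Q_m = 28.8077.
Social marginal benefit = demand + MEB = 178.8 - 3.0Q.
Set SMB = MC: 178.8 - 3.0Q = 26.0 + 1.9Q → Q* = 31.1837.
Gap = |28.8077 − 31.1837| = 2.3760.

2.4 units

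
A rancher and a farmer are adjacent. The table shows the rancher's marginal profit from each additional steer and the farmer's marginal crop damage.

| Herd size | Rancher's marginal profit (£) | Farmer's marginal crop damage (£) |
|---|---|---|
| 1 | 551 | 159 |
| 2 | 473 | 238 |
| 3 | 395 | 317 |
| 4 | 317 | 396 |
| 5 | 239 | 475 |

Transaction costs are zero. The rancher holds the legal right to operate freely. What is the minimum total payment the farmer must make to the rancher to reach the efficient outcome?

£556

Left alone the rancher would choose level 5 (marginal profit stays positive).
Efficient level: k* = 3 (marginal profit ≥ marginal crop damage through 3).
The farmer must at least cover the rancher's forgone profit from cutting 5→3: 317 + 239 = 556.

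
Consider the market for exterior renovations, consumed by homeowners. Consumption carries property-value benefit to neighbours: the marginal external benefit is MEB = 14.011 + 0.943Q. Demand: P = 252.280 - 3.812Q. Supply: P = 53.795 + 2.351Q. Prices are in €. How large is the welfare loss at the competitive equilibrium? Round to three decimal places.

Market equilibrium (private): 53.795 + 2.351Q = 252.280 - 3.812Q → Q_m = 32.2059.
Social marginal benefit = demand + MEB = 266.291 - 2.869Q.
Set SMB = MC: 266.291 - 2.869Q = 53.795 + 2.351Q → Q* = 40.7080.
Height of the DWL triangle at Q_m is SMB(Q_m) − MC(Q_m) = MEB(Q_m) = 44.3812.
DWL = ½ × 8.5021 × 44.3812 = 188.6667.

DWL = €188.667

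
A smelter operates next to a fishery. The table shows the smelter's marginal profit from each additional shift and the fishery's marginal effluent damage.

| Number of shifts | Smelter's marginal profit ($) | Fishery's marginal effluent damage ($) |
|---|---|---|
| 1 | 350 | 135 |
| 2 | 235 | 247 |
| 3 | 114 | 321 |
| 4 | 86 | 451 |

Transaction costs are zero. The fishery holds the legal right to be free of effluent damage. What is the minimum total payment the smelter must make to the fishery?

$135

Efficient level: marginal profit ≥ marginal effluent damage through level 1, so k* = 1.
With the fishery holding the right, the smelter must at least compensate total damage at k*: 135 = 135.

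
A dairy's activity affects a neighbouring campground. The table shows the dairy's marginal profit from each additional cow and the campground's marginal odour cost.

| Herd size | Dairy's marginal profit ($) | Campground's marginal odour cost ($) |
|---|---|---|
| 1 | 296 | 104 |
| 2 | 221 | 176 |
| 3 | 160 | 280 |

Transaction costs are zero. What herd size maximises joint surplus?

2

Bargaining reaches the level where marginal profit last exceeds marginal odour cost.
That holds through level 2 (221 ≥ 176) but not at 3 (160 < 280).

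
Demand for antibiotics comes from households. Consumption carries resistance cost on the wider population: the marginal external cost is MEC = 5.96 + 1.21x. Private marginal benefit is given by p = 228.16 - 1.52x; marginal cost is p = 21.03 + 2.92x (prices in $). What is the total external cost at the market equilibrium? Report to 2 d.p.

Market equilibrium (private): 21.03 + 2.92x = 228.16 - 1.52x → x_m = 46.6509.
Total external cost = ∫₀^{x_m} (5.96 + 1.21x) dx = 5.96×46.6509 + ½×1.21×46.6509² = 1594.7048.

$1594.70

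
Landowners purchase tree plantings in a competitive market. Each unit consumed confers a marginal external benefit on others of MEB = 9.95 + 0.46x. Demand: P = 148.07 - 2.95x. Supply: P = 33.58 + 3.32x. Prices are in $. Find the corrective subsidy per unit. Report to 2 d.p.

Social marginal benefit = demand + MEB = 158.02 - 2.49x.
Set SMB = MC: 158.02 - 2.49x = 33.58 + 3.32x → x* = 21.4182.
The Pigouvian subsidy equals MEB at x*: 9.95 + 0.46×21.4182 = 19.8024.

subsidy = $19.80 per unit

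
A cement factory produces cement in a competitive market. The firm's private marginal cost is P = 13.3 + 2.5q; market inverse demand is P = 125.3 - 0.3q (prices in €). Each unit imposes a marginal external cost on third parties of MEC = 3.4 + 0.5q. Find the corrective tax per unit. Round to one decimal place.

Social marginal cost = private MC + MEC = 16.7 + 3.0q.
Set SMC = demand: 16.7 + 3.0q = 125.3 - 0.3q → q* = 32.9091.
The Pigouvian tax equals MEC at q*: 3.4 + 0.5×32.9091 = 19.8546.

tax = €19.9 per unit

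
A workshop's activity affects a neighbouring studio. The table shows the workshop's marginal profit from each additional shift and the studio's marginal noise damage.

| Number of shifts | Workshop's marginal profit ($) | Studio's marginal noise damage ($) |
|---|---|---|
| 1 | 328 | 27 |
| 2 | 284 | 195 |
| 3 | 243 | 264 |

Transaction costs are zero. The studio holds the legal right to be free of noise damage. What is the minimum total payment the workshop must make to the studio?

Efficient level: marginal profit ≥ marginal noise damage through level 2, so k* = 2.
With the studio holding the right, the workshop must at least compensate total damage at k*: 27 + 195 = 222.

$222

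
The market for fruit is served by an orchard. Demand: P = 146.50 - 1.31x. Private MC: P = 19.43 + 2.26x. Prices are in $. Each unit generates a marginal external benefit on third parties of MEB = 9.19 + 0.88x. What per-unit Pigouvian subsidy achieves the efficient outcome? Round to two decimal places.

Social marginal cost = private MC − MEB = 10.24 + 1.38x.
Set SMC = demand: 10.24 + 1.38x = 146.50 - 1.31x → x* = 50.6543.
The Pigouvian subsidy equals MEB at x*: 9.19 + 0.88×50.6543 = 53.7658.

subsidy = $53.77 per unit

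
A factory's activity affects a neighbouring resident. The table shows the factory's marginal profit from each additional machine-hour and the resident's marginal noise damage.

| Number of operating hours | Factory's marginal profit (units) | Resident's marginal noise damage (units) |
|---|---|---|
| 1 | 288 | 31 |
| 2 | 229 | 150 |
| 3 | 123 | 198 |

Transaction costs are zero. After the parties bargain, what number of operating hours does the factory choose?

2

Bargaining reaches the level where marginal profit last exceeds marginal noise damage.
That holds through level 2 (229 ≥ 150) but not at 3 (123 < 198).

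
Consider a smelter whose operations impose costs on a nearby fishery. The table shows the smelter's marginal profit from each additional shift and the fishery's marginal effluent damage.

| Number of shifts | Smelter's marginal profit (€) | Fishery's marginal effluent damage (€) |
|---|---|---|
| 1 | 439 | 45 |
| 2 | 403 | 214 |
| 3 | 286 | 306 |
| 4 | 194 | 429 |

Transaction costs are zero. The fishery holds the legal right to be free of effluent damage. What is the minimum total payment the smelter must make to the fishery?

€259

Efficient level: marginal profit ≥ marginal effluent damage through level 2, so k* = 2.
With the fishery holding the right, the smelter must at least compensate total damage at k*: 45 + 214 = 259.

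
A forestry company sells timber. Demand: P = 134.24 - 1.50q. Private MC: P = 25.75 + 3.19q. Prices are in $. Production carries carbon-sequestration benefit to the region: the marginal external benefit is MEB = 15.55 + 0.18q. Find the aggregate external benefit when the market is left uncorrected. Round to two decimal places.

$407.86

Market equilibrium (private): 25.75 + 3.19q = 134.24 - 1.50q → q_m = 23.1322.
Total external benefit = ∫₀^{q_m} (15.55 + 0.18q) dq = 15.55×23.1322 + ½×0.18×23.1322² = 407.8646.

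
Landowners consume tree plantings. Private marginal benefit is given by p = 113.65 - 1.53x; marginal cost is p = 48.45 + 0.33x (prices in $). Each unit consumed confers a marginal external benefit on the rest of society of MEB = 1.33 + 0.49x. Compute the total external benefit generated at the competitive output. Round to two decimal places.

$347.67

Market equilibrium (private): 48.45 + 0.33x = 113.65 - 1.53x → x_m = 35.0538.
Total external benefit = ∫₀^{x_m} (1.33 + 0.49x) dx = 1.33×35.0538 + ½×0.49×35.0538² = 347.6699.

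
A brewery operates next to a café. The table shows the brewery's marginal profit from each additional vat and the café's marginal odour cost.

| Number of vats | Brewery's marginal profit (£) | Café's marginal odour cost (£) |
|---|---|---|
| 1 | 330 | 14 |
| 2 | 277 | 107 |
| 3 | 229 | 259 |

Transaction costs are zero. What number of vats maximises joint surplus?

Bargaining reaches the level where marginal profit last exceeds marginal odour cost.
That holds through level 2 (277 ≥ 107) but not at 3 (229 < 259).

2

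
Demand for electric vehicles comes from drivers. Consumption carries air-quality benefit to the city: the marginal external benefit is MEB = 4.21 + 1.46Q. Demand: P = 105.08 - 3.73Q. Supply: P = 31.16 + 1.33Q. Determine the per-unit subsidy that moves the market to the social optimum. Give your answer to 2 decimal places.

subsidy = 35.90 per unit

Social marginal benefit = demand + MEB = 109.29 - 2.27Q.
Set SMB = MC: 109.29 - 2.27Q = 31.16 + 1.33Q → Q* = 21.7028.
The Pigouvian subsidy equals MEB at Q*: 4.21 + 1.46×21.7028 = 35.8961.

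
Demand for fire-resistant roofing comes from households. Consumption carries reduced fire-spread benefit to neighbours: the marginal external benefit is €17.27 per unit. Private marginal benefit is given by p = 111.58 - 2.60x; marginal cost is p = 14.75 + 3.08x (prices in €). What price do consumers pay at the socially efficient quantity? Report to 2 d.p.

Social marginal benefit = demand + MEB = 128.85 - 2.60x.
Set SMB = MC: 128.85 - 2.60x = 14.75 + 3.08x → x* = 20.0880.
Consumer price on the demand curve at x*: 111.58 − 2.60×20.0880 = 59.3512.

P = €59.35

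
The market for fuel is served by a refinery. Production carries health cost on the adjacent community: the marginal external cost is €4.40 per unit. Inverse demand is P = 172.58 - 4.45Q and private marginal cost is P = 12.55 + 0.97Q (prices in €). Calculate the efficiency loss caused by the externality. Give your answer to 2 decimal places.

Market equilibrium (private): 12.55 + 0.97Q = 172.58 - 4.45Q → Q_m = 29.5258.
Social marginal cost = private MC + MEC = 16.95 + 0.97Q.
Set SMC = demand: 16.95 + 0.97Q = 172.58 - 4.45Q → Q* = 28.7140.
The welfare-loss triangle has base |Q_m − Q*| and height MEC(Q_m) (the vertical gap between SMC and demand is zero at Q* and MEC at Q_m).
DWL = ½ × 0.8118 × 4.4000 = 1.7860.

DWL = €1.79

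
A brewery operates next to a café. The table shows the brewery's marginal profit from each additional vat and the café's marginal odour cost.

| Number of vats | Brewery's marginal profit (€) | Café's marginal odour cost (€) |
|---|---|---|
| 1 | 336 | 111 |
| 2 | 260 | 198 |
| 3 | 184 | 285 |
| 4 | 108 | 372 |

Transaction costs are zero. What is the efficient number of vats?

2

Bargaining reaches the level where marginal profit last exceeds marginal odour cost.
That holds through level 2 (260 ≥ 198) but not at 3 (184 < 285).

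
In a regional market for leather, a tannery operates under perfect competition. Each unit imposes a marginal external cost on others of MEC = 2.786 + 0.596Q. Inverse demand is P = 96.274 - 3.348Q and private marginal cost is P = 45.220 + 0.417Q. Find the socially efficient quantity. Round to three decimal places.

Q* = 11.068

Social marginal cost = private MC + MEC = 48.006 + 1.013Q.
Set SMC = demand: 48.006 + 1.013Q = 96.274 - 3.348Q → Q* = 11.0681.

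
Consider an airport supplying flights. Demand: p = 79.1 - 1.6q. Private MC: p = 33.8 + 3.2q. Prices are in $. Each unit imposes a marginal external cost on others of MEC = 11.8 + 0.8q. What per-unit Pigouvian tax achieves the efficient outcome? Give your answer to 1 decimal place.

tax = $16.6 per unit

Social marginal cost = private MC + MEC = 45.6 + 4.0q.
Set SMC = demand: 45.6 + 4.0q = 79.1 - 1.6q → q* = 5.9821.
The Pigouvian tax equals MEC at q*: 11.8 + 0.8×5.9821 = 16.5857.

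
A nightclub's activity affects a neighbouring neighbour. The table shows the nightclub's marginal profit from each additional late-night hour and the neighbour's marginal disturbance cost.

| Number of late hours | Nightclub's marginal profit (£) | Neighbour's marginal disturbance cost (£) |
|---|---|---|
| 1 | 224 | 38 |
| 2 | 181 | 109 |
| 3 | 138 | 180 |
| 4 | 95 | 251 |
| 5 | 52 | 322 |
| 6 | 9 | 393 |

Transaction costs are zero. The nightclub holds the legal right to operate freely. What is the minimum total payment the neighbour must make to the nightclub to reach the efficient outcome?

£294

Left alone the nightclub would choose level 6 (marginal profit stays positive).
Efficient level: k* = 2 (marginal profit ≥ marginal disturbance cost through 2).
The neighbour must at least cover the nightclub's forgone profit from cutting 6→2: 138 + 95 + 52 + 9 = 294.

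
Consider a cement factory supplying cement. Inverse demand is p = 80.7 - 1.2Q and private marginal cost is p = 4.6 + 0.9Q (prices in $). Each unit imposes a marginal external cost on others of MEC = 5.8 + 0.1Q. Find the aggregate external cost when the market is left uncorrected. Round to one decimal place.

Market equilibrium (private): 4.6 + 0.9Q = 80.7 - 1.2Q → Q_m = 36.2381.
Total external cost = ∫₀^{Q_m} (5.8 + 0.1Q) dQ = 5.8×36.2381 + ½×0.1×36.2381² = 275.8410.

$275.8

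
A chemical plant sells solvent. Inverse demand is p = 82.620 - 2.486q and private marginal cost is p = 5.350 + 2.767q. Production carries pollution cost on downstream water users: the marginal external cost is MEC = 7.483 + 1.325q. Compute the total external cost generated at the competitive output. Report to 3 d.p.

Market equilibrium (private): 5.350 + 2.767q = 82.620 - 2.486q → q_m = 14.7097.
Total external cost = ∫₀^{q_m} (7.483 + 1.325q) dq = 7.483×14.7097 + ½×1.325×14.7097² = 253.4213.

253.421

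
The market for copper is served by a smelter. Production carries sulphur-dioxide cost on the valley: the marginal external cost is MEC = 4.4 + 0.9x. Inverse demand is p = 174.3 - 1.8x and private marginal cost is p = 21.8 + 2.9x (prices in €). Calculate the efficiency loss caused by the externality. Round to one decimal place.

Market equilibrium (private): 21.8 + 2.9x = 174.3 - 1.8x → x_m = 32.4468.
Social marginal cost = private MC + MEC = 26.2 + 3.8x.
Set SMC = demand: 26.2 + 3.8x = 174.3 - 1.8x → x* = 26.4464.
The loss is the area between SMC and demand from x* to x_m; with linear curves that's a triangle of height MEC(x_m).
DWL = ½ × 6.0004 × 33.6021 = 100.8130.

DWL = €100.8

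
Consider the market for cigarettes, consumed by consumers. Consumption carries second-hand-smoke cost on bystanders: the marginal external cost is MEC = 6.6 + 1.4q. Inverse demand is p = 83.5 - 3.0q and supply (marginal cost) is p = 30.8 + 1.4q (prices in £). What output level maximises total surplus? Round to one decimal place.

Social marginal benefit = demand − MEC = 76.9 - 4.4q.
Set SMB = MC: 76.9 - 4.4q = 30.8 + 1.4q → q* = 7.9483.

q* = 7.9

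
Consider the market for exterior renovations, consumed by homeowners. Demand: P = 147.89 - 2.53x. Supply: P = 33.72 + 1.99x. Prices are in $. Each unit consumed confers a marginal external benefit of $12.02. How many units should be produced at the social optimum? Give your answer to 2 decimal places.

x* = 27.92

Social marginal benefit = demand + MEB = 159.91 - 2.53x.
Set SMB = MC: 159.91 - 2.53x = 33.72 + 1.99x → x* = 27.9181.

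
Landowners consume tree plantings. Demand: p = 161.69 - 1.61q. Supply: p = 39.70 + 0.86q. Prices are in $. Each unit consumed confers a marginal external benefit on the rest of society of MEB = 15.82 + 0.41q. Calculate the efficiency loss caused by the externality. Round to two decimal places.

DWL = $315.78

Market equilibrium (private): 39.70 + 0.86q = 161.69 - 1.61q → q_m = 49.3887.
Social marginal benefit = demand + MEB = 177.51 - 1.20q.
Set SMB = MC: 177.51 - 1.20q = 39.70 + 0.86q → q* = 66.8981.
The loss is the area between SMB and MC from q* to q_m; with linear curves that's a triangle of height MEB(q_m).
DWL = ½ × 17.5094 × 36.0694 = 315.7768.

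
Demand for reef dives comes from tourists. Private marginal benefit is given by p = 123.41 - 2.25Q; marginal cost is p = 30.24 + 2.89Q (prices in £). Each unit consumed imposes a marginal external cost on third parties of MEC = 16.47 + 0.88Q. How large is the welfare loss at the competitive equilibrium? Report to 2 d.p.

DWL = £87.30

Market equilibrium (private): 30.24 + 2.89Q = 123.41 - 2.25Q → Q_m = 18.1265.
Social marginal benefit = demand − MEC = 106.94 - 3.13Q.
Set SMB = MC: 106.94 - 3.13Q = 30.24 + 2.89Q → Q* = 12.7409.
Between Q* and Q_m the wedge MC − SMB runs linearly from 0 to MEC(Q_m), so the loss is a triangle.
DWL = ½ × 5.3856 × 32.4213 = 87.3041.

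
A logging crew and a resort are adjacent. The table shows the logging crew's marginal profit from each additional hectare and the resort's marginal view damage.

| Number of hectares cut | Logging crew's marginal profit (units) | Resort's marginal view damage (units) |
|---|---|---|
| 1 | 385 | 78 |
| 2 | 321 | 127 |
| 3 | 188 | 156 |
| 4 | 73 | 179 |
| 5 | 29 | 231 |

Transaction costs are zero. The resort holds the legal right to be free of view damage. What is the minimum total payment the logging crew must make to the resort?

361

Efficient level: marginal profit ≥ marginal view damage through level 3, so k* = 3.
With the resort holding the right, the logging crew must at least compensate total damage at k*: 78 + 127 + 156 = 361.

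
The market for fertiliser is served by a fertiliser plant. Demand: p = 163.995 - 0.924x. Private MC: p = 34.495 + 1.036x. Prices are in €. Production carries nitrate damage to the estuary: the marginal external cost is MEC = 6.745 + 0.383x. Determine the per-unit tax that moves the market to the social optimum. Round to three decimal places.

Social marginal cost = private MC + MEC = 41.240 + 1.419x.
Set SMC = demand: 41.240 + 1.419x = 163.995 - 0.924x → x* = 52.3922.
The Pigouvian tax equals MEC at x*: 6.745 + 0.383×52.3922 = 26.8112.

tax = €26.811 per unit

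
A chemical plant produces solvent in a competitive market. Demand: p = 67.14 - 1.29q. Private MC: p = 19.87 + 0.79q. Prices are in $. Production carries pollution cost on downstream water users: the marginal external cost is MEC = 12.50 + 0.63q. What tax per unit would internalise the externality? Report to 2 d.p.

Social marginal cost = private MC + MEC = 32.37 + 1.42q.
Set SMC = demand: 32.37 + 1.42q = 67.14 - 1.29q → q* = 12.8303.
The Pigouvian tax equals MEC at q*: 12.50 + 0.63×12.8303 = 20.5831.

tax = $20.58 per unit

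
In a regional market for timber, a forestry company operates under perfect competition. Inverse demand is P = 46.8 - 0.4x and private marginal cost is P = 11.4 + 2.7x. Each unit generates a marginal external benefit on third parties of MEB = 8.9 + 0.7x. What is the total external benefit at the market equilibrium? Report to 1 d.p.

Market equilibrium (private): 11.4 + 2.7x = 46.8 - 0.4x → x_m = 11.4194.
Total external benefit = ∫₀^{x_m} (8.9 + 0.7x) dx = 8.9×11.4194 + ½×0.7×11.4194² = 147.2736.

147.3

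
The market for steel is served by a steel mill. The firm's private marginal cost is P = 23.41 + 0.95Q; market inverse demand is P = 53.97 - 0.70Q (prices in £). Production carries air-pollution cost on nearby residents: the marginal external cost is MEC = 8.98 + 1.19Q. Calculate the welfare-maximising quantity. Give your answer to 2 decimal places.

Social marginal cost = private MC + MEC = 32.39 + 2.14Q.
Set SMC = demand: 32.39 + 2.14Q = 53.97 - 0.70Q → Q* = 7.5986.

Q* = 7.60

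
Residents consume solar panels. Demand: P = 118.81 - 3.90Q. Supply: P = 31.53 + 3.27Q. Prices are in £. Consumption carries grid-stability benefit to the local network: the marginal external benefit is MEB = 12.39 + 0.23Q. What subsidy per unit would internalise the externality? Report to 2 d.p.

Social marginal benefit = demand + MEB = 131.20 - 3.67Q.
Set SMB = MC: 131.20 - 3.67Q = 31.53 + 3.27Q → Q* = 14.3617.
The Pigouvian subsidy equals MEB at Q*: 12.39 + 0.23×14.3617 = 15.6932.

subsidy = £15.69 per unit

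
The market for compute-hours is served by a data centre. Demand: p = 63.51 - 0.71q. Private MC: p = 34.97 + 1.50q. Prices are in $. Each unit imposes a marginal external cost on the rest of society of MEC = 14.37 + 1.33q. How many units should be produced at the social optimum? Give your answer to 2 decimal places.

q* = 4.00

Social marginal cost = private MC + MEC = 49.34 + 2.83q.
Set SMC = demand: 49.34 + 2.83q = 63.51 - 0.71q → q* = 4.0028.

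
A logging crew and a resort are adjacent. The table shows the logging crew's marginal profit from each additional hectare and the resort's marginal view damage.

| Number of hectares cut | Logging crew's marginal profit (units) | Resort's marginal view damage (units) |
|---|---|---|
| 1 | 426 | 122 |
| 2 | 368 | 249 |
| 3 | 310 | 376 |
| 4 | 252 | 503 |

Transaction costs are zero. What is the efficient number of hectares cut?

Bargaining reaches the level where marginal profit last exceeds marginal view damage.
That holds through level 2 (368 ≥ 249) but not at 3 (310 < 376).

2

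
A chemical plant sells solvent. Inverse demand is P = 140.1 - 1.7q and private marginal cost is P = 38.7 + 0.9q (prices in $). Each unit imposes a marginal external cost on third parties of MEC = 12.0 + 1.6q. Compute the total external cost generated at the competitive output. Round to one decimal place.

Market equilibrium (private): 38.7 + 0.9q = 140.1 - 1.7q → q_m = 39.0000.
Total external cost = ∫₀^{q_m} (12.0 + 1.6q) dq = 12.0×39.0000 + ½×1.6×39.0000² = 1684.8000.

$1684.8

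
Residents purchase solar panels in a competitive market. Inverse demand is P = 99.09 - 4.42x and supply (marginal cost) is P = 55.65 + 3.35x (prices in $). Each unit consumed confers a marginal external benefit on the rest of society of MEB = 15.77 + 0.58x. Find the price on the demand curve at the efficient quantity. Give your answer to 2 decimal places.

Social marginal benefit = demand + MEB = 114.86 - 3.84x.
Set SMB = MC: 114.86 - 3.84x = 55.65 + 3.35x → x* = 8.2350.
Consumer price on the demand curve at x*: 99.09 − 4.42×8.2350 = 62.6913.

P = $62.69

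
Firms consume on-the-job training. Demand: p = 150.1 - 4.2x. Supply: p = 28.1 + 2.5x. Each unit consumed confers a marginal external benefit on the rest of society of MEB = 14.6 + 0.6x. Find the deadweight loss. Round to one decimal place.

Market equilibrium (private): 28.1 + 2.5x = 150.1 - 4.2x → x_m = 18.2090.
Social marginal benefit = demand + MEB = 164.7 - 3.6x.
Set SMB = MC: 164.7 - 3.6x = 28.1 + 2.5x → x* = 22.3934.
The welfare-loss triangle has base |x_m − x*| and height MEB(x_m) (the vertical gap between SMB and MC is zero at x* and MEB at x_m).
DWL = ½ × 4.1844 × 25.5254 = 53.4042.

DWL = 53.4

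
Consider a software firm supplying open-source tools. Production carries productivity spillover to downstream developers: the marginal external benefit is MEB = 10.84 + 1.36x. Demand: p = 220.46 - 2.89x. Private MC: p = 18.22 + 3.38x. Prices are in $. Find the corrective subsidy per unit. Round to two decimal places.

subsidy = $69.86 per unit

Social marginal cost = private MC − MEB = 7.38 + 2.02x.
Set SMC = demand: 7.38 + 2.02x = 220.46 - 2.89x → x* = 43.3971.
The Pigouvian subsidy equals MEB at x*: 10.84 + 1.36×43.3971 = 69.8601.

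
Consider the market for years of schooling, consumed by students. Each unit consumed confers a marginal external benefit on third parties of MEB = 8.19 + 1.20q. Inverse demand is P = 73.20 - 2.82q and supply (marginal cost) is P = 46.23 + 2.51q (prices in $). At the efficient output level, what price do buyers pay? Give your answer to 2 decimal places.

Social marginal benefit = demand + MEB = 81.39 - 1.62q.
Set SMB = MC: 81.39 - 1.62q = 46.23 + 2.51q → q* = 8.5133.
Consumer price on the demand curve at q*: 73.20 − 2.82×8.5133 = 49.1925.

P = $49.19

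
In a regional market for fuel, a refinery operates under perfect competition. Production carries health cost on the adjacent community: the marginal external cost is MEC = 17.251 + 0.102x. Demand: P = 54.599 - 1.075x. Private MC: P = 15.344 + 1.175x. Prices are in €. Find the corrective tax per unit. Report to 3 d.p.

Social marginal cost = private MC + MEC = 32.595 + 1.277x.
Set SMC = demand: 32.595 + 1.277x = 54.599 - 1.075x → x* = 9.3554.
The Pigouvian tax equals MEC at x*: 17.251 + 0.102×9.3554 = 18.2053.

tax = €18.205 per unit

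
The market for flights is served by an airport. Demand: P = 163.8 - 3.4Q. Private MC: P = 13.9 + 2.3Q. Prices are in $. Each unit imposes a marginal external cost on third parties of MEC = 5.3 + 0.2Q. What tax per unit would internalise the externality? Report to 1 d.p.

Social marginal cost = private MC + MEC = 19.2 + 2.5Q.
Set SMC = demand: 19.2 + 2.5Q = 163.8 - 3.4Q → Q* = 24.5085.
The Pigouvian tax equals MEC at Q*: 5.3 + 0.2×24.5085 = 10.2017.

tax = $10.2 per unit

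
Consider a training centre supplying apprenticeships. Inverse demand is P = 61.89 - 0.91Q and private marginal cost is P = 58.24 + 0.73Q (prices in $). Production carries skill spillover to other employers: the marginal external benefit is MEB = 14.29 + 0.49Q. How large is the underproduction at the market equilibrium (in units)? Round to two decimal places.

13.37 units

Market equilibrium (private): 58.24 + 0.73Q = 61.89 - 0.91Q → Q_m = 2.2256.
Social marginal cost = private MC − MEB = 43.95 + 0.24Q.
Set SMC = demand: 43.95 + 0.24Q = 61.89 - 0.91Q → Q* = 15.6000.
Gap = |2.2256 − 15.6000| = 13.3744.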